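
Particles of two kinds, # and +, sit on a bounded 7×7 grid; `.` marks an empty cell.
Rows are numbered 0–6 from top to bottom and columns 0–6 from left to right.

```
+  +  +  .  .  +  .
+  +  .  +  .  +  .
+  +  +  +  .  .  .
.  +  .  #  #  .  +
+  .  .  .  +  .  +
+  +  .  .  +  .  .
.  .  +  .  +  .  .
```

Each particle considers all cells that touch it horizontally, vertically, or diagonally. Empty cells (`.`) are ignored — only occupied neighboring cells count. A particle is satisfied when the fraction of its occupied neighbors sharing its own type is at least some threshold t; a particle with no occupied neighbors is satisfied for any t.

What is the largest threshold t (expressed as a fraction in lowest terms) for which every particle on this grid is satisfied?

Row 0: (0,0)+ 3/3 · (0,1)+ 4/4 · (0,2)+ 3/3 · (0,5)+ 1/1
Row 1: (1,0)+ 5/5 · (1,1)+ 7/7 · (1,3)+ 3/3 · (1,5)+ 1/1
Row 2: (2,0)+ 4/4 · (2,1)+ 5/5 · (2,2)+ 5/6 · (2,3)+ 2/4
Row 3: (3,1)+ 4/4 · (3,3)# 1/4 · (3,4)# 1/3 · (3,6)+ 1/1
Row 4: (4,0)+ 3/3 · (4,4)+ 1/3 · (4,6)+ 1/1
Row 5: (5,0)+ 2/2 · (5,1)+ 3/3 · (5,4)+ 2/2
Row 6: (6,2)+ 1/1 · (6,4)+ 1/1
The smallest same-type fraction is 1/4 at (3,3), which reduces to 1/4. Any threshold above that leaves this particle unsatisfied.

1/4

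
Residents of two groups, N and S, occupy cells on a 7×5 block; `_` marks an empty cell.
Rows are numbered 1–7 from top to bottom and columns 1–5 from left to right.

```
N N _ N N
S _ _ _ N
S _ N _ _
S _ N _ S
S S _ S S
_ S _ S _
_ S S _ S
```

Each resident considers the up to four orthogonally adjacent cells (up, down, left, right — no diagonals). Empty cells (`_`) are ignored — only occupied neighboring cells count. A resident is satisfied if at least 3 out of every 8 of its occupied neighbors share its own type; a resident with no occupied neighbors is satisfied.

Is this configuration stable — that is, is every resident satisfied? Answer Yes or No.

Yes

(1,1)N 1/2 ✓
(1,2)N 1/1 ✓
(1,4)N 1/1 ✓
(1,5)N 2/2 ✓
(2,1)S 1/2 ✓
(2,5)N 1/1 ✓
(3,1)S 2/2 ✓
(3,3)N 1/1 ✓
(4,1)S 2/2 ✓
(4,3)N 1/1 ✓
(4,5)S 1/1 ✓
(5,1)S 2/2 ✓
(5,2)S 2/2 ✓
(5,4)S 2/2 ✓
(5,5)S 2/2 ✓
(6,2)S 2/2 ✓
(6,4)S 1/1 ✓
(7,2)S 2/2 ✓
(7,3)S 1/1 ✓
(7,5)S 0/0 ✓
All meet the threshold, so the configuration is stable.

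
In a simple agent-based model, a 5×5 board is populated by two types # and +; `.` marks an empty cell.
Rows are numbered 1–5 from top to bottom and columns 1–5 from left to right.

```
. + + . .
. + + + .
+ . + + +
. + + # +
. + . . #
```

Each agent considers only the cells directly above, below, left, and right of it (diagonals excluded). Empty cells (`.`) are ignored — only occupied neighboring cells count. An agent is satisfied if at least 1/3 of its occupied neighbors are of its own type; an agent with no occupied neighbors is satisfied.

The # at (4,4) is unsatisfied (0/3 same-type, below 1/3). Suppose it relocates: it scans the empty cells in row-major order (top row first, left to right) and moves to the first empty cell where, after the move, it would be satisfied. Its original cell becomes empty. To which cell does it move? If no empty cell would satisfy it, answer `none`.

Vacating (4,4). Empty cells in order:
  (1,1): 0/1 same-type → still unsatisfied.
  (1,4): 0/2 same-type → still unsatisfied.
  (1,5): 0/0 same-type → satisfied — stop here.

(1,5)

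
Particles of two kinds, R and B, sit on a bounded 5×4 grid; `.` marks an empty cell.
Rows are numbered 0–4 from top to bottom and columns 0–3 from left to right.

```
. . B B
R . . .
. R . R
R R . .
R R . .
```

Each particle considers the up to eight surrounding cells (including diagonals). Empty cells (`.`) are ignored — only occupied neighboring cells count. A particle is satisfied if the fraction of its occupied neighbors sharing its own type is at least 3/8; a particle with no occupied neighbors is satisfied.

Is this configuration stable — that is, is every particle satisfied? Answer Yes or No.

Yes

(0,2)B 1/1 ok
(0,3)B 1/1 ok
(1,0)R 1/1 ok
(2,1)R 3/3 ok
(2,3)R 0/0 ok
(3,0)R 4/4 ok
(3,1)R 4/4 ok
(4,0)R 3/3 ok
(4,1)R 3/3 ok
All meet the threshold, so the configuration is stable.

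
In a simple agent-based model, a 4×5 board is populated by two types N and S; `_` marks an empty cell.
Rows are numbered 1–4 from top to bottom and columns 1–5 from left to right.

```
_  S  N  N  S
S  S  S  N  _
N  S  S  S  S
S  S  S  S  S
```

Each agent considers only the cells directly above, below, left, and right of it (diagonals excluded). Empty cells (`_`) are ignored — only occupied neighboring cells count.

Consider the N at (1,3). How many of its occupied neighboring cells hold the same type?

Occupied neighbors of (1,3): (2,3)=S, (1,2)=S, (1,4)=N.
Same type (N): 1 of 3.

1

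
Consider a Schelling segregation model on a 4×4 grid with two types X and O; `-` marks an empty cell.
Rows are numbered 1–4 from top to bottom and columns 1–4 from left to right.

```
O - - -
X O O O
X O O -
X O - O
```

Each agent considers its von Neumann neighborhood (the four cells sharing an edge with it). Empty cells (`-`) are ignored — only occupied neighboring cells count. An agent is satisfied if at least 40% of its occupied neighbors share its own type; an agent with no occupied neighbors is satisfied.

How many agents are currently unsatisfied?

2

Row 1: (1,1)O 0/1 not
Row 2: (2,1)X 1/3 not · (2,2)O 2/3 satisfied · (2,3)O 3/3 satisfied · (2,4)O 1/1 satisfied
Row 3: (3,1)X 2/3 satisfied · (3,2)O 3/4 satisfied · (3,3)O 2/2 satisfied
Row 4: (4,1)X 1/2 satisfied · (4,2)O 1/2 satisfied · (4,4)O 0/0 satisfied
Unsatisfied: (1,1), (2,1) — 2 in total.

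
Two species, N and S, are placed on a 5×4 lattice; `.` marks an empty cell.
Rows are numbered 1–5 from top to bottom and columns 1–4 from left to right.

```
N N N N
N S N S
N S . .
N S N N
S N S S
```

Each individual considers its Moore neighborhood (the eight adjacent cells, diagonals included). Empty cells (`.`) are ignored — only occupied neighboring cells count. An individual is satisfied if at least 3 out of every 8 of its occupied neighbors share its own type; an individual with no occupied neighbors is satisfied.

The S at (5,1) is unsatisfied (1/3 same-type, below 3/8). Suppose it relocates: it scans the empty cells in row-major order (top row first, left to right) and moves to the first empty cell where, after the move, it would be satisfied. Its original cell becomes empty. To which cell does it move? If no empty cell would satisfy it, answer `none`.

Vacating (5,1). Empty cells in order:
  (3,3): 4/7 same-type → satisfied — stop here.

(3,3)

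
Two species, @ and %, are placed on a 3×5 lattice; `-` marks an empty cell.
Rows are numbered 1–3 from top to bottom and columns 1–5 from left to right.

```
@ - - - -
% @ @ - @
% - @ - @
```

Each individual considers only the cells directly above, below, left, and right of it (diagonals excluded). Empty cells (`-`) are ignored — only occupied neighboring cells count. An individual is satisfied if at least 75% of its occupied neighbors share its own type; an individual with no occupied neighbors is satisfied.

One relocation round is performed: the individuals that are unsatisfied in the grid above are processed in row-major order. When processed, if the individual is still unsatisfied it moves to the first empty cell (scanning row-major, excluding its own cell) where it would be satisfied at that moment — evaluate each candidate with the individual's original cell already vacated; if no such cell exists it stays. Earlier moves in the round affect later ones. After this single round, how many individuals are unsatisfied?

0

Initially unsatisfied (in order): (1,1), (2,1), (2,2).
  (1,1) → (1,2).
  (2,1) → (1,4).
  (2,2): now satisfied by earlier moves; stays.
Resulting grid:
- @ - % -
- @ @ - @
% - @ - @
All satisfied now.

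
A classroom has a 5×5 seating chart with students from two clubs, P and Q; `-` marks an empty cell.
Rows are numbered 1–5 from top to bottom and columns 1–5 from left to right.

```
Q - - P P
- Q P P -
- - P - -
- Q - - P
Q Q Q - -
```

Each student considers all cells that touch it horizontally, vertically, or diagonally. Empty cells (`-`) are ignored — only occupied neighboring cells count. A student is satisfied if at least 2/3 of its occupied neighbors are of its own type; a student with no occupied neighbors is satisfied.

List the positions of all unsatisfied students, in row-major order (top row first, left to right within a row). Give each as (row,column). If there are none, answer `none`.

(2,2), (3,3)

(1,1)Q 1/1 ok
(1,4)P 3/3 ok
(1,5)P 2/2 ok
(2,2)Q 1/3 unhappy
(2,3)P 3/4 ok
(2,4)P 4/4 ok
(3,3)P 2/4 unhappy
(4,2)Q 3/4 ok
(4,5)P 0/0 ok
(5,1)Q 2/2 ok
(5,2)Q 3/3 ok
(5,3)Q 2/2 ok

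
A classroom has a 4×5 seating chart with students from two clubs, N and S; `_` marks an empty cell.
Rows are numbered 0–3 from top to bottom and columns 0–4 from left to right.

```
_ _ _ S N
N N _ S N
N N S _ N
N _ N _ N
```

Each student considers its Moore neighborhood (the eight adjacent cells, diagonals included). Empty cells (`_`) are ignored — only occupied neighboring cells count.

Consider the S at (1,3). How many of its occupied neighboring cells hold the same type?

2

Occupied neighbors of (1,3): (0,3)=S, (0,4)=N, (1,4)=N, (2,2)=S, (2,4)=N.
Same type (S): 2 of 5.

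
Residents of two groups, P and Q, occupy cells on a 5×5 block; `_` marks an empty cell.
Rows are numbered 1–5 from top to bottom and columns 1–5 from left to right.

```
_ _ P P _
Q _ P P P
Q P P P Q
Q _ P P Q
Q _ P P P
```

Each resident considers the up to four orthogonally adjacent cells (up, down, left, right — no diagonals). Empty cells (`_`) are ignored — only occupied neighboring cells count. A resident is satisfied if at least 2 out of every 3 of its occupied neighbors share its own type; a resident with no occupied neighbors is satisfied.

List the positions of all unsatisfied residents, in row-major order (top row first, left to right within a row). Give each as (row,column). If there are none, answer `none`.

(2,5), (3,2), (3,5), (4,5), (5,5)

Row 1: (1,3)P 2/2 ok · (1,4)P 2/2 ok
Row 2: (2,1)Q 1/1 ok · (2,3)P 3/3 ok · (2,4)P 4/4 ok · (2,5)P 1/2 unhappy
Row 3: (3,1)Q 2/3 ok · (3,2)P 1/2 unhappy · (3,3)P 4/4 ok · (3,4)P 3/4 ok · (3,5)Q 1/3 unhappy
Row 4: (4,1)Q 2/2 ok · (4,3)P 3/3 ok · (4,4)P 3/4 ok · (4,5)Q 1/3 unhappy
Row 5: (5,1)Q 1/1 ok · (5,3)P 2/2 ok · (5,4)P 3/3 ok · (5,5)P 1/2 unhappy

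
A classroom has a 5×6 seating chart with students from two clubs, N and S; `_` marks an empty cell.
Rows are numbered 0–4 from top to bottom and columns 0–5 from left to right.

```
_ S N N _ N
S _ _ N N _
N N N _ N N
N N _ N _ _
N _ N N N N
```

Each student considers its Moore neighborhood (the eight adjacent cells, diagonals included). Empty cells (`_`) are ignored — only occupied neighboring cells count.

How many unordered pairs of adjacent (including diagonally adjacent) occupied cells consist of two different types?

Scan each occupied cell's neighbors to the right and below (and the two forward diagonals) so each pair is counted once.
Row 0: S(0,1)–N(0,2)≠ S(0,1)–S(1,0)= N(0,2)–N(0,3)= N(0,2)–N(1,3)= N(0,3)–N(1,3)= N(0,3)–N(1,4)= N(0,5)–N(1,4)=  → 1/7 unlike.
Row 1: S(1,0)–N(2,0)≠ S(1,0)–N(2,1)≠ N(1,3)–N(1,4)= N(1,3)–N(2,4)= N(1,3)–N(2,2)= N(1,4)–N(2,4)= N(1,4)–N(2,5)=  → 2/7 unlike.
Row 2: N(2,0)–N(2,1)= N(2,0)–N(3,0)= N(2,0)–N(3,1)= N(2,1)–N(2,2)= N(2,1)–N(3,1)= N(2,1)–N(3,0)= N(2,2)–N(3,3)= N(2,2)–N(3,1)= N(2,4)–N(2,5)= N(2,4)–N(3,3)=  → 0/10 unlike.
Row 3: N(3,0)–N(3,1)= N(3,0)–N(4,0)= N(3,1)–N(4,2)= N(3,1)–N(4,0)= N(3,3)–N(4,3)= N(3,3)–N(4,4)= N(3,3)–N(4,2)=  → 0/7 unlike.
Row 4: N(4,2)–N(4,3)= N(4,3)–N(4,4)= N(4,4)–N(4,5)=  → 0/3 unlike.
Total adjacent occupied pairs: 34; unlike-type pairs: 3.

3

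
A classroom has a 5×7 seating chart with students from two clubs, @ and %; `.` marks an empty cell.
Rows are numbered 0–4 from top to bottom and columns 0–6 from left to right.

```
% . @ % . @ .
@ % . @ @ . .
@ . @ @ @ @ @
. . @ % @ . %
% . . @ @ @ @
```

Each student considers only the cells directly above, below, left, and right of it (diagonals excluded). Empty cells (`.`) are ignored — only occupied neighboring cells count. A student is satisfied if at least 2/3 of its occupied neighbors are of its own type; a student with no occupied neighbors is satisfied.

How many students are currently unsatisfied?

Row 0: (0,0)% 0/1 not · (0,2)@ 0/1 not · (0,3)% 0/2 not · (0,5)@ 0/0 satisfied
Row 1: (1,0)@ 1/3 not · (1,1)% 0/1 not · (1,3)@ 2/3 satisfied · (1,4)@ 2/2 satisfied
Row 2: (2,0)@ 1/1 satisfied · (2,2)@ 2/2 satisfied · (2,3)@ 3/4 satisfied · (2,4)@ 4/4 satisfied · (2,5)@ 2/2 satisfied · (2,6)@ 1/2 not
Row 3: (3,2)@ 1/2 not · (3,3)% 0/4 not · (3,4)@ 2/3 satisfied · (3,6)% 0/2 not
Row 4: (4,0)% 0/0 satisfied · (4,3)@ 1/2 not · (4,4)@ 3/3 satisfied · (4,5)@ 2/2 satisfied · (4,6)@ 1/2 not
Unsatisfied: (0,0), (0,2), (0,3), (1,0), (1,1), (2,6), (3,2), (3,3), (3,6), (4,3), (4,6) — 11 in total.

11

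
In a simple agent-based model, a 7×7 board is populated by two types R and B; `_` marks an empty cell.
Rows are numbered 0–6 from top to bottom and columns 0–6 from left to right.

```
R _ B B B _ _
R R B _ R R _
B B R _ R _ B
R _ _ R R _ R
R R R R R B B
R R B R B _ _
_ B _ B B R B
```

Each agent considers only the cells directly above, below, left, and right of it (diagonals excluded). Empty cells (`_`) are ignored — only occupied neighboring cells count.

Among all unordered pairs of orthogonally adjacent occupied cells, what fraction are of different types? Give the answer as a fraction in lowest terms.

19/43

Scan each occupied cell's neighbors to the right and below so each pair is counted once.
Row 0: R(0,0)–R(1,0)= B(0,2)–B(0,3)= B(0,2)–B(1,2)= B(0,3)–B(0,4)= B(0,4)–R(1,4)≠  → 1/5 unlike.
Row 1: R(1,0)–R(1,1)= R(1,0)–B(2,0)≠ R(1,1)–B(1,2)≠ R(1,1)–B(2,1)≠ B(1,2)–R(2,2)≠ R(1,4)–R(1,5)= R(1,4)–R(2,4)=  → 4/7 unlike.
Row 2: B(2,0)–B(2,1)= B(2,0)–R(3,0)≠ B(2,1)–R(2,2)≠ R(2,4)–R(3,4)= B(2,6)–R(3,6)≠  → 3/5 unlike.
Row 3: R(3,0)–R(4,0)= R(3,3)–R(3,4)= R(3,3)–R(4,3)= R(3,4)–R(4,4)= R(3,6)–B(4,6)≠  → 1/5 unlike.
Row 4: R(4,0)–R(4,1)= R(4,0)–R(5,0)= R(4,1)–R(4,2)= R(4,1)–R(5,1)= R(4,2)–R(4,3)= R(4,2)–B(5,2)≠ R(4,3)–R(4,4)= R(4,3)–R(5,3)= R(4,4)–B(4,5)≠ R(4,4)–B(5,4)≠ B(4,5)–B(4,6)=  → 3/11 unlike.
Row 5: R(5,0)–R(5,1)= R(5,1)–B(5,2)≠ R(5,1)–B(6,1)≠ B(5,2)–R(5,3)≠ R(5,3)–B(5,4)≠ R(5,3)–B(6,3)≠ B(5,4)–B(6,4)=  → 5/7 unlike.
Row 6: B(6,3)–B(6,4)= B(6,4)–R(6,5)≠ R(6,5)–B(6,6)≠  → 2/3 unlike.
Total adjacent occupied pairs: 43; unlike-type pairs: 19.
19/43 is already in lowest terms.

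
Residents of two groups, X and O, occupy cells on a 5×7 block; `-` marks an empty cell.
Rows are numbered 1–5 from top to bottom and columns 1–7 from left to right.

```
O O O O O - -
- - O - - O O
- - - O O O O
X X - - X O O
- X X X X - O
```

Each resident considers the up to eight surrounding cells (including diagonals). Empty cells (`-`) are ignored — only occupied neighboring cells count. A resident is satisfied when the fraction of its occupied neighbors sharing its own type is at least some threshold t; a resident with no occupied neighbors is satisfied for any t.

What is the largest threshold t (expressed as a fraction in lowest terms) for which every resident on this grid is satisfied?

Row 1: (1,1)O 1/1 · (1,2)O 3/3 · (1,3)O 3/3 · (1,4)O 3/3 · (1,5)O 2/2
Row 2: (2,3)O 4/4 · (2,6)O 5/5 · (2,7)O 3/3
Row 3: (3,4)O 2/3 · (3,5)O 4/5 · (3,6)O 6/7 · (3,7)O 5/5
Row 4: (4,1)X 2/2 · (4,2)X 3/3 · (4,5)X 2/6 · (4,6)O 5/7 · (4,7)O 4/4
Row 5: (5,2)X 3/3 · (5,3)X 3/3 · (5,4)X 3/3 · (5,5)X 2/3 · (5,7)O 2/2
The smallest same-type fraction is 2/6 at (4,5), which reduces to 1/3. Any threshold above that leaves this resident unsatisfied.

1/3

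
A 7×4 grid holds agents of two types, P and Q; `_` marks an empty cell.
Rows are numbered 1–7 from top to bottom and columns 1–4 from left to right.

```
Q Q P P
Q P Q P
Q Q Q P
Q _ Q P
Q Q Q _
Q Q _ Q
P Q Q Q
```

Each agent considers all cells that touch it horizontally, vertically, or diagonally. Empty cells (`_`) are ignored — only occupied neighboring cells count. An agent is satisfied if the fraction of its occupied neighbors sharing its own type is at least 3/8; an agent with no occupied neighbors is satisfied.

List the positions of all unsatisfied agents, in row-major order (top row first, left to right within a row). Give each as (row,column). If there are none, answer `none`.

(1,1)Q 2/3 ok
(1,2)Q 3/5 ok
(1,3)P 3/5 ok
(1,4)P 2/3 ok
(2,1)Q 4/5 ok
(2,2)P 1/8 unhappy
(2,3)Q 3/8 ok
(2,4)P 3/5 ok
(3,1)Q 3/4 ok
(3,2)Q 6/7 ok
(3,3)Q 3/7 ok
(3,4)P 2/5 ok
(4,1)Q 4/4 ok
(4,3)Q 4/6 ok
(4,4)P 1/4 unhappy
(5,1)Q 4/4 ok
(5,2)Q 6/6 ok
(5,3)Q 4/5 ok
(6,1)Q 4/5 ok
(6,2)Q 6/7 ok
(6,4)Q 3/3 ok
(7,1)P 0/3 unhappy
(7,2)Q 3/4 ok
(7,3)Q 4/4 ok
(7,4)Q 2/2 ok

(2,2), (4,4), (7,1)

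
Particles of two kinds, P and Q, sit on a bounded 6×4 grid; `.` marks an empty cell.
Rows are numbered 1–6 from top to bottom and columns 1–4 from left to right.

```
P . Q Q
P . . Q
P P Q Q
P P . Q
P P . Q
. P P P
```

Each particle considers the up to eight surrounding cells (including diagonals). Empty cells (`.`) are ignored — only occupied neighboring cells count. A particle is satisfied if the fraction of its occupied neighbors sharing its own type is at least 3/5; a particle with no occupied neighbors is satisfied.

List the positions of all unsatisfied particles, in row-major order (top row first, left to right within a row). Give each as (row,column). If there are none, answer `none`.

(1,1)P 1/1 ok
(1,3)Q 2/2 ok
(1,4)Q 2/2 ok
(2,1)P 3/3 ok
(2,4)Q 4/4 ok
(3,1)P 4/4 ok
(3,2)P 4/5 ok
(3,3)Q 3/5 ok
(3,4)Q 3/3 ok
(4,1)P 5/5 ok
(4,2)P 5/6 ok
(4,4)Q 3/3 ok
(5,1)P 4/4 ok
(5,2)P 5/5 ok
(5,4)Q 1/3 unhappy
(6,2)P 3/3 ok
(6,3)P 3/4 ok
(6,4)P 1/2 unhappy

(5,4), (6,4)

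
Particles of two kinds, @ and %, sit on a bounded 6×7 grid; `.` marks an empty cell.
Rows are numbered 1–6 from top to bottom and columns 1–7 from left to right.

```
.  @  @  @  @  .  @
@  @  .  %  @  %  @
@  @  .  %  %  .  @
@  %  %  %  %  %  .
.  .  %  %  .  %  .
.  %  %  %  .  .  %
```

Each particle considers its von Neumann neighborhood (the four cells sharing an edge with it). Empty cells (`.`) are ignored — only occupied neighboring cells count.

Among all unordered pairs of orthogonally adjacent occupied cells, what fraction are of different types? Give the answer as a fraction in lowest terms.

Scan each occupied cell's neighbors to the right and below so each pair is counted once.
From row 1: 1 unlike of 7 pairs (running 1/7).
From row 2: 4 unlike of 9 pairs (running 5/16).
From row 3: 1 unlike of 6 pairs (running 6/22).
From row 4: 1 unlike of 8 pairs (running 7/30).
From row 5: 0 unlike of 3 pairs (running 7/33).
From row 6: 0 unlike of 2 pairs (running 7/35).
Total adjacent occupied pairs: 35; unlike-type pairs: 7.
7/35 reduces to 1/5.

1/5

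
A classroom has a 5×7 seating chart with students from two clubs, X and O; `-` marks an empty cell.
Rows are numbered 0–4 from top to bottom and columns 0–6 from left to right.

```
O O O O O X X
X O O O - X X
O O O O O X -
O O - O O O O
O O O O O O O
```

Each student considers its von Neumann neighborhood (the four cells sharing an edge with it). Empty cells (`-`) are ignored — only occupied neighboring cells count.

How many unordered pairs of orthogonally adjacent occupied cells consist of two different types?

Scan each occupied cell's neighbors to the right and below so each pair is counted once.
Row 0: O(0,0)–O(0,1)= O(0,0)–X(1,0)≠ O(0,1)–O(0,2)= O(0,1)–O(1,1)= O(0,2)–O(0,3)= O(0,2)–O(1,2)= O(0,3)–O(0,4)= O(0,3)–O(1,3)= O(0,4)–X(0,5)≠ X(0,5)–X(0,6)= X(0,5)–X(1,5)= X(0,6)–X(1,6)=  → 2/12 unlike.
Row 1: X(1,0)–O(1,1)≠ X(1,0)–O(2,0)≠ O(1,1)–O(1,2)= O(1,1)–O(2,1)= O(1,2)–O(1,3)= O(1,2)–O(2,2)= O(1,3)–O(2,3)= X(1,5)–X(1,6)= X(1,5)–X(2,5)=  → 2/9 unlike.
Row 2: O(2,0)–O(2,1)= O(2,0)–O(3,0)= O(2,1)–O(2,2)= O(2,1)–O(3,1)= O(2,2)–O(2,3)= O(2,3)–O(2,4)= O(2,3)–O(3,3)= O(2,4)–X(2,5)≠ O(2,4)–O(3,4)= X(2,5)–O(3,5)≠  → 2/10 unlike.
Row 3: O(3,0)–O(3,1)= O(3,0)–O(4,0)= O(3,1)–O(4,1)= O(3,3)–O(3,4)= O(3,3)–O(4,3)= O(3,4)–O(3,5)= O(3,4)–O(4,4)= O(3,5)–O(3,6)= O(3,5)–O(4,5)= O(3,6)–O(4,6)=  → 0/10 unlike.
Row 4: O(4,0)–O(4,1)= O(4,1)–O(4,2)= O(4,2)–O(4,3)= O(4,3)–O(4,4)= O(4,4)–O(4,5)= O(4,5)–O(4,6)=  → 0/6 unlike.
Total adjacent occupied pairs: 47; unlike-type pairs: 6.

6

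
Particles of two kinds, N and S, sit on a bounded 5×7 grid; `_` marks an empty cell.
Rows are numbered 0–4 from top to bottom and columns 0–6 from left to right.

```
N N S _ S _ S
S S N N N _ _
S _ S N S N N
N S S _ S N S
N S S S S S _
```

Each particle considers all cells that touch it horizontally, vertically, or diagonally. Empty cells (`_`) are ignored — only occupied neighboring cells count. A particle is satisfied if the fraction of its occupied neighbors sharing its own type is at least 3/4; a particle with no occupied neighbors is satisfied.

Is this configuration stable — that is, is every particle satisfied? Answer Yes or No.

No

Row 0: (0,0)N 1/3 ✗ · (0,1)N 2/5 ✗ · (0,2)S 1/4 ✗ · (0,4)S 0/2 ✗ · (0,6)S 0/0 ✓
Row 1: (1,0)S 2/4 ✗ · (1,1)S 4/7 ✗ · (1,2)N 3/6 ✗ · (1,3)N 3/7 ✗ · (1,4)N 3/5 ✗
Row 2: (2,0)S 3/4 ✓ · (2,2)S 3/6 ✗ · (2,3)N 3/7 ✗ · (2,4)S 1/6 ✗ · (2,5)N 3/6 ✗ · (2,6)N 2/3 ✗
Row 3: (3,0)N 1/4 ✗ · (3,1)S 5/7 ✗ · (3,2)S 5/6 ✓ · (3,4)S 4/7 ✗ · (3,5)N 2/7 ✗ · (3,6)S 1/4 ✗
Row 4: (4,0)N 1/3 ✗ · (4,1)S 3/5 ✗ · (4,2)S 4/4 ✓ · (4,3)S 4/4 ✓ · (4,4)S 3/4 ✓ · (4,5)S 3/4 ✓
For instance (0,0) has only 1/3 same-type neighbors, below 3/4.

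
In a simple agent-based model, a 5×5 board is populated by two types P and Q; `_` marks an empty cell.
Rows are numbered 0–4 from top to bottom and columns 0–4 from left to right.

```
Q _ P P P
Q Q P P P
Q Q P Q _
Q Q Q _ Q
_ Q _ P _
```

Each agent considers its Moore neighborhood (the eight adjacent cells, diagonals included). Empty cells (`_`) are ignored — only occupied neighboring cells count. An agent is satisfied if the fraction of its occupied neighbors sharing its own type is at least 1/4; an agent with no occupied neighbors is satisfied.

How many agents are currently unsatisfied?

1

Row 0: (0,0)Q 2/2 satisfied · (0,2)P 3/4 satisfied · (0,3)P 5/5 satisfied · (0,4)P 3/3 satisfied
Row 1: (1,0)Q 4/4 satisfied · (1,1)Q 4/7 satisfied · (1,2)P 4/7 satisfied · (1,3)P 6/7 satisfied · (1,4)P 3/4 satisfied
Row 2: (2,0)Q 5/5 satisfied · (2,1)Q 6/8 satisfied · (2,2)P 2/7 satisfied · (2,3)Q 2/6 satisfied
Row 3: (3,0)Q 4/4 satisfied · (3,1)Q 5/6 satisfied · (3,2)Q 4/6 satisfied · (3,4)Q 1/2 satisfied
Row 4: (4,1)Q 3/3 satisfied · (4,3)P 0/2 not
Unsatisfied: (4,3) — 1 in total.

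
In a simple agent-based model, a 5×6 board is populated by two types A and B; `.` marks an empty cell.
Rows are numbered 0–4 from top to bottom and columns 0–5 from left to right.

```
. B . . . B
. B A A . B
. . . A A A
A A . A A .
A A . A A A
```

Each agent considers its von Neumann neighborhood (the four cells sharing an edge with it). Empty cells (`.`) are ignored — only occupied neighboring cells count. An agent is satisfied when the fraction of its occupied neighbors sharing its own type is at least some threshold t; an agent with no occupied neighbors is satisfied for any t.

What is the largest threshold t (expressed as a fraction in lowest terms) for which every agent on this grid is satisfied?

1/2

Row 0: (0,1)B 1/1 · (0,5)B 1/1
Row 1: (1,1)B 1/2 · (1,2)A 1/2 · (1,3)A 2/2 · (1,5)B 1/2
Row 2: (2,3)A 3/3 · (2,4)A 3/3 · (2,5)A 1/2
Row 3: (3,0)A 2/2 · (3,1)A 2/2 · (3,3)A 3/3 · (3,4)A 3/3
Row 4: (4,0)A 2/2 · (4,1)A 2/2 · (4,3)A 2/2 · (4,4)A 3/3 · (4,5)A 1/1
The smallest same-type fraction is 1/2 at (1,1), which reduces to 1/2. Any threshold above that leaves this agent unsatisfied.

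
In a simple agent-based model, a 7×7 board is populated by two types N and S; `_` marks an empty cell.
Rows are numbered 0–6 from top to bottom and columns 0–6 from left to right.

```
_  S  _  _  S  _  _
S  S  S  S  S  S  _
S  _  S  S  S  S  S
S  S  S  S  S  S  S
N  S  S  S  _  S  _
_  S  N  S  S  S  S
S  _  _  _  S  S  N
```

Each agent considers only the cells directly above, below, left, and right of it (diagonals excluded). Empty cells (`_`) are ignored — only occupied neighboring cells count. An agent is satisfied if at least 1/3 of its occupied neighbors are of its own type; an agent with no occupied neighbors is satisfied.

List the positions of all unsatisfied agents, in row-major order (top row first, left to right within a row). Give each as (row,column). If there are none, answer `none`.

Row 0: (0,1)S 1/1 ok · (0,4)S 1/1 ok
Row 1: (1,0)S 2/2 ok · (1,1)S 3/3 ok · (1,2)S 3/3 ok · (1,3)S 3/3 ok · (1,4)S 4/4 ok · (1,5)S 2/2 ok
Row 2: (2,0)S 2/2 ok · (2,2)S 3/3 ok · (2,3)S 4/4 ok · (2,4)S 4/4 ok · (2,5)S 4/4 ok · (2,6)S 2/2 ok
Row 3: (3,0)S 2/3 ok · (3,1)S 3/3 ok · (3,2)S 4/4 ok · (3,3)S 4/4 ok · (3,4)S 3/3 ok · (3,5)S 4/4 ok · (3,6)S 2/2 ok
Row 4: (4,0)N 0/2 unhappy · (4,1)S 3/4 ok · (4,2)S 3/4 ok · (4,3)S 3/3 ok · (4,5)S 2/2 ok
Row 5: (5,1)S 1/2 ok · (5,2)N 0/3 unhappy · (5,3)S 2/3 ok · (5,4)S 3/3 ok · (5,5)S 4/4 ok · (5,6)S 1/2 ok
Row 6: (6,0)S 0/0 ok · (6,4)S 2/2 ok · (6,5)S 2/3 ok · (6,6)N 0/2 unhappy

(4,0), (5,2), (6,6)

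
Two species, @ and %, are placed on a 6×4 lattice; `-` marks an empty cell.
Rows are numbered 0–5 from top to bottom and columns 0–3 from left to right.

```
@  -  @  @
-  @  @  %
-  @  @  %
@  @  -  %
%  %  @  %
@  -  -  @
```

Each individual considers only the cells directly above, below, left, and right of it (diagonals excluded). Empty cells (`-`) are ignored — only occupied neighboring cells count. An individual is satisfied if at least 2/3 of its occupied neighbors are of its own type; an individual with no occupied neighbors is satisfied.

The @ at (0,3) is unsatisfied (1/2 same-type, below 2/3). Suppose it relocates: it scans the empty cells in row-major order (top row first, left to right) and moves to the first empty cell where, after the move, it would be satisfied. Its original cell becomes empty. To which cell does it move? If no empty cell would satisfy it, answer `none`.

(0,1)

Vacating (0,3). Empty cells in order:
  (0,1): 3/3 same-type → satisfied — stop here.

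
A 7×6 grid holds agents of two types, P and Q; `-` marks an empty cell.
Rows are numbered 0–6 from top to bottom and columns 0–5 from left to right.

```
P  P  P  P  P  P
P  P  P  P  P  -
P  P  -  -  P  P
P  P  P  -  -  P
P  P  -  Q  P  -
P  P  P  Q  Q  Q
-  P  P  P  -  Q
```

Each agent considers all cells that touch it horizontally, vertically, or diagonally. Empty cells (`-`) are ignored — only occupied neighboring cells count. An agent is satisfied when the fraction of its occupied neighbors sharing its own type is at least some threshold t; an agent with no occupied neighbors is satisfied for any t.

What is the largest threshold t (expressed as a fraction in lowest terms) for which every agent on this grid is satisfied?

1/5

Row 0: (0,0)P 3/3 · (0,1)P 5/5 · (0,2)P 5/5 · (0,3)P 5/5 · (0,4)P 4/4 · (0,5)P 2/2
Row 1: (1,0)P 5/5 · (1,1)P 7/7 · (1,2)P 6/6 · (1,3)P 6/6 · (1,4)P 6/6
Row 2: (2,0)P 5/5 · (2,1)P 7/7 · (2,4)P 4/4 · (2,5)P 3/3
Row 3: (3,0)P 5/5 · (3,1)P 6/6 · (3,2)P 3/4 · (3,5)P 3/3
Row 4: (4,0)P 5/5 · (4,1)P 7/7 · (4,3)Q 2/5 · (4,4)P 1/5
Row 5: (5,0)P 4/4 · (5,1)P 6/6 · (5,2)P 5/7 · (5,3)Q 2/6 · (5,4)Q 4/6 · (5,5)Q 2/3
Row 6: (6,1)P 4/4 · (6,2)P 4/5 · (6,3)P 2/4 · (6,5)Q 2/2
The smallest same-type fraction is 1/5 at (4,4), which reduces to 1/5. Any threshold above that leaves this agent unsatisfied.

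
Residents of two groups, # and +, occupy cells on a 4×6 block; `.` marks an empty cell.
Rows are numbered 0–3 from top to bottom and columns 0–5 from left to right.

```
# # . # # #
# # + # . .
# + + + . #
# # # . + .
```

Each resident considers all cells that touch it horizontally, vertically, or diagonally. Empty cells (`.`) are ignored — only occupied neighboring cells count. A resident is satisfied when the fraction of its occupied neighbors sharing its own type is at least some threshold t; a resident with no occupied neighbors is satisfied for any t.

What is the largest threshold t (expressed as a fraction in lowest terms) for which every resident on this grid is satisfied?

0/1

Row 0: (0,0)# 3/3 · (0,1)# 3/4 · (0,3)# 2/3 · (0,4)# 3/3 · (0,5)# 1/1
Row 1: (1,0)# 4/5 · (1,1)# 4/7 · (1,2)+ 3/7 · (1,3)# 2/5
Row 2: (2,0)# 4/5 · (2,1)+ 2/8 · (2,2)+ 3/7 · (2,3)+ 3/5 · (2,5)# 0/1
Row 3: (3,0)# 2/3 · (3,1)# 3/5 · (3,2)# 1/4 · (3,4)+ 1/2
The smallest same-type fraction is 0/1 at (2,5), which reduces to 0/1. Any threshold above that leaves this resident unsatisfied.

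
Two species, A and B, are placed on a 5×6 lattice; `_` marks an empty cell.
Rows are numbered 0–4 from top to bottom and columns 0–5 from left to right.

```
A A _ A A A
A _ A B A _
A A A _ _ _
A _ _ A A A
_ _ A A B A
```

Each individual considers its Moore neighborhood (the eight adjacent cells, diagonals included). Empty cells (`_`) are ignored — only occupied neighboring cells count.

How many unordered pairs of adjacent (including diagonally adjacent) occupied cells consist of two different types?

10

Scan each occupied cell's neighbors to the right and below (and the two forward diagonals) so each pair is counted once.
From row 0: 2 unlike of 12 pairs (running 2/12).
From row 1: 3 unlike of 7 pairs (running 5/19).
From row 2: 0 unlike of 5 pairs (running 5/24).
From row 3: 3 unlike of 10 pairs (running 8/34).
From row 4: 2 unlike of 3 pairs (running 10/37).
Total adjacent occupied pairs: 37; unlike-type pairs: 10.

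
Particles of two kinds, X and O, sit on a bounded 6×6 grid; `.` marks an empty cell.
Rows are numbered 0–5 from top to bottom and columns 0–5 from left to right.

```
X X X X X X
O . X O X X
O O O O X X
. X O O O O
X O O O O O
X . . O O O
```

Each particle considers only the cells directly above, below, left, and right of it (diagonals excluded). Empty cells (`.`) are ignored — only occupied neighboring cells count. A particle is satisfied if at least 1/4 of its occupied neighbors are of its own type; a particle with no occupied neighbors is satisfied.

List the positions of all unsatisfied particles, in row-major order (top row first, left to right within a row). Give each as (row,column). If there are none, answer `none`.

Row 0: (0,0)X 1/2 ✓ · (0,1)X 2/2 ✓ · (0,2)X 3/3 ✓ · (0,3)X 2/3 ✓ · (0,4)X 3/3 ✓ · (0,5)X 2/2 ✓
Row 1: (1,0)O 1/2 ✓ · (1,2)X 1/3 ✓ · (1,3)O 1/4 ✓ · (1,4)X 3/4 ✓ · (1,5)X 3/3 ✓
Row 2: (2,0)O 2/2 ✓ · (2,1)O 2/3 ✓ · (2,2)O 3/4 ✓ · (2,3)O 3/4 ✓ · (2,4)X 2/4 ✓ · (2,5)X 2/3 ✓
Row 3: (3,1)X 0/3 ✗ · (3,2)O 3/4 ✓ · (3,3)O 4/4 ✓ · (3,4)O 3/4 ✓ · (3,5)O 2/3 ✓
Row 4: (4,0)X 1/2 ✓ · (4,1)O 1/3 ✓ · (4,2)O 3/3 ✓ · (4,3)O 4/4 ✓ · (4,4)O 4/4 ✓ · (4,5)O 3/3 ✓
Row 5: (5,0)X 1/1 ✓ · (5,3)O 2/2 ✓ · (5,4)O 3/3 ✓ · (5,5)O 2/2 ✓

(3,1)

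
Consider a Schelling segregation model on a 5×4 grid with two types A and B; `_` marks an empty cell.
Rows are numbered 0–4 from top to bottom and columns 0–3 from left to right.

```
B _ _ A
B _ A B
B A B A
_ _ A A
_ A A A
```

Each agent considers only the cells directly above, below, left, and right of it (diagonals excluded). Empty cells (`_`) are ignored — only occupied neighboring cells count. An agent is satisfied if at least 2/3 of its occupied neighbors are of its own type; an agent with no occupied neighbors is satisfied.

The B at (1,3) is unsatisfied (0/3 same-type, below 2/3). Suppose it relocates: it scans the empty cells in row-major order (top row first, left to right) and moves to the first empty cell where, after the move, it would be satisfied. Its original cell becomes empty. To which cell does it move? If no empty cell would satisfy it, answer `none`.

Vacating (1,3). Empty cells in order:
  (0,1): 1/1 same-type → satisfied — stop here.

(0,1)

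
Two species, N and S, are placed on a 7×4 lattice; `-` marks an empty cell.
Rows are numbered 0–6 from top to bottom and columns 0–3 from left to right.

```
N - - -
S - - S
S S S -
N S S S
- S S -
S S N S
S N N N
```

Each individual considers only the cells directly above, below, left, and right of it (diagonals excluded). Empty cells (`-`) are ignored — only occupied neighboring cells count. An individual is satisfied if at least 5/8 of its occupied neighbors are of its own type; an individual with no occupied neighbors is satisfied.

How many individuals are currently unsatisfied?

Row 0: (0,0)N 0/1 unhappy
Row 1: (1,0)S 1/2 unhappy · (1,3)S 0/0 ok
Row 2: (2,0)S 2/3 ok · (2,1)S 3/3 ok · (2,2)S 2/2 ok
Row 3: (3,0)N 0/2 unhappy · (3,1)S 3/4 ok · (3,2)S 4/4 ok · (3,3)S 1/1 ok
Row 4: (4,1)S 3/3 ok · (4,2)S 2/3 ok
Row 5: (5,0)S 2/2 ok · (5,1)S 2/4 unhappy · (5,2)N 1/4 unhappy · (5,3)S 0/2 unhappy
Row 6: (6,0)S 1/2 unhappy · (6,1)N 1/3 unhappy · (6,2)N 3/3 ok · (6,3)N 1/2 unhappy
Unsatisfied: (0,0), (1,0), (3,0), (5,1), (5,2), (5,3), (6,0), (6,1), (6,3) — 9 in total.

9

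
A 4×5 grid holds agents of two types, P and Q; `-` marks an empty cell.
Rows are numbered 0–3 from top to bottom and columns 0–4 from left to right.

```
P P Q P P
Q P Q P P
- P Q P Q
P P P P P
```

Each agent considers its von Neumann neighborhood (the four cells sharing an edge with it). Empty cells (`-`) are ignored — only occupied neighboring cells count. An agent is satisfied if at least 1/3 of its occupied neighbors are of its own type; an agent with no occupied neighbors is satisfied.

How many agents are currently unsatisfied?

3

Row 0: (0,0)P 1/2 ok · (0,1)P 2/3 ok · (0,2)Q 1/3 ok · (0,3)P 2/3 ok · (0,4)P 2/2 ok
Row 1: (1,0)Q 0/2 unhappy · (1,1)P 2/4 ok · (1,2)Q 2/4 ok · (1,3)P 3/4 ok · (1,4)P 2/3 ok
Row 2: (2,1)P 2/3 ok · (2,2)Q 1/4 unhappy · (2,3)P 2/4 ok · (2,4)Q 0/3 unhappy
Row 3: (3,0)P 1/1 ok · (3,1)P 3/3 ok · (3,2)P 2/3 ok · (3,3)P 3/3 ok · (3,4)P 1/2 ok
Unsatisfied: (1,0), (2,2), (2,4) — 3 in total.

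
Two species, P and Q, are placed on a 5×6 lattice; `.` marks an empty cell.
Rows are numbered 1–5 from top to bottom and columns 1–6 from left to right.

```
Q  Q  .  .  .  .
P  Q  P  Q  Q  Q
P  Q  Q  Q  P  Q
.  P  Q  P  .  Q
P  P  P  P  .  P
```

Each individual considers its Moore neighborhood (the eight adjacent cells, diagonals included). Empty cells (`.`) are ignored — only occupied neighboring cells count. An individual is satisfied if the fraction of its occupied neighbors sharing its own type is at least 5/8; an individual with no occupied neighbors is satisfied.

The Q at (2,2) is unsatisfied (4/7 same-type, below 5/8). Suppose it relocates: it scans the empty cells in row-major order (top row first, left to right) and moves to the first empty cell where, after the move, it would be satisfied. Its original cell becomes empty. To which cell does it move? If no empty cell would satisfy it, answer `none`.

Vacating (2,2). Empty cells in order:
  (1,3): 2/3 same-type → satisfied — stop here.

(1,3)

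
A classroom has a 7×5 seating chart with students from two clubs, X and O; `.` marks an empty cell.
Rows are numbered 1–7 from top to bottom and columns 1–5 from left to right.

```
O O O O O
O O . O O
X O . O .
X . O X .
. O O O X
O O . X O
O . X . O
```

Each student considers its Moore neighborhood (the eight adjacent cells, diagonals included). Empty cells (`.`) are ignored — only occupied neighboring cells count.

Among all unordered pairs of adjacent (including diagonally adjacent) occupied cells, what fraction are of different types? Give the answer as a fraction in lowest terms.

16/55

Scan each occupied cell's neighbors to the right and below (and the two forward diagonals) so each pair is counted once.
From row 1: 0 unlike of 14 pairs (running 0/14).
From row 2: 2 unlike of 8 pairs (running 2/22).
From row 3: 3 unlike of 6 pairs (running 5/28).
From row 4: 4 unlike of 8 pairs (running 9/36).
From row 5: 4 unlike of 11 pairs (running 13/47).
From row 6: 3 unlike of 8 pairs (running 16/55).
Total adjacent occupied pairs: 55; unlike-type pairs: 16.
16/55 is already in lowest terms.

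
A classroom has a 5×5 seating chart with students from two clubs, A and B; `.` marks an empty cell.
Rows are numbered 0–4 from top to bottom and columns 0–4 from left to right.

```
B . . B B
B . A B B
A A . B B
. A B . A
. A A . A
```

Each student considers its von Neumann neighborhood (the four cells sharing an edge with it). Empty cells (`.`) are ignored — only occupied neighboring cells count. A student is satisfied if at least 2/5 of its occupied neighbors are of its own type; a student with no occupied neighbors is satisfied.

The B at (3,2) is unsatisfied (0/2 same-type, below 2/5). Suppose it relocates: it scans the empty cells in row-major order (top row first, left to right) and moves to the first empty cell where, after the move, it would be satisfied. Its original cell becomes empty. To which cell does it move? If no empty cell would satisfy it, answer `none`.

(0,1)

Vacating (3,2). Empty cells in order:
  (0,1): 1/1 same-type → satisfied — stop here.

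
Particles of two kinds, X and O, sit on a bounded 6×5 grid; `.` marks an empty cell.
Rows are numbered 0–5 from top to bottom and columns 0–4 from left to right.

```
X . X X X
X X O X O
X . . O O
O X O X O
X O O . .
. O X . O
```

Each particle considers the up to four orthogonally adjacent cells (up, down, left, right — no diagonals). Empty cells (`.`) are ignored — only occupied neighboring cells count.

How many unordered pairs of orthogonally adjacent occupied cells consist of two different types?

17

Scan each occupied cell's neighbors to the right and below so each pair is counted once.
From row 0: 2 unlike of 6 pairs (running 2/6).
From row 1: 4 unlike of 7 pairs (running 6/13).
From row 2: 2 unlike of 4 pairs (running 8/17).
From row 3: 6 unlike of 7 pairs (running 14/24).
From row 4: 2 unlike of 4 pairs (running 16/28).
From row 5: 1 unlike of 1 pairs (running 17/29).
Total adjacent occupied pairs: 29; unlike-type pairs: 17.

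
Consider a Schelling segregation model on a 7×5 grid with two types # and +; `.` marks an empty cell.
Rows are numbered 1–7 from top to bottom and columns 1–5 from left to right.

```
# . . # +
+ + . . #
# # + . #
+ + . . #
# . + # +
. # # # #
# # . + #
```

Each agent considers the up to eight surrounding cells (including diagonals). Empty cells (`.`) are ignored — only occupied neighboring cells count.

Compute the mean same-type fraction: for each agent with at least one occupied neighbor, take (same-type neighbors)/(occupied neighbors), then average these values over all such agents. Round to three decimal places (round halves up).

0.471

Row 1: (1,1)# 0/2 · (1,4)# 1/2 · (1,5)+ 0/2
Row 2: (2,1)+ 1/4 · (2,2)+ 2/5 · (2,5)# 2/3
Row 3: (3,1)# 1/5 · (3,2)# 1/6 · (3,3)+ 2/3 · (3,5)# 2/2
Row 4: (4,1)+ 1/4 · (4,2)+ 3/6 · (4,5)# 2/3
Row 5: (5,1)# 1/3 · (5,3)+ 1/5 · (5,4)# 4/6 · (5,5)+ 0/4
Row 6: (6,2)# 4/5 · (6,3)# 4/6 · (6,4)# 4/7 · (6,5)# 3/5
Row 7: (7,1)# 2/2 · (7,2)# 3/3 · (7,4)+ 0/4 · (7,5)# 2/3
Sum over 25 agents: 0/2 + 1/2 + 0/2 + 1/4 + 2/5 + 2/3 + 1/5 + 1/6 + 2/3 + 2/2 + 1/4 + 3/6 + 2/3 + 1/3 + 1/5 + 4/6 + 0/4 + 4/5 + 4/6 + 4/7 + 3/5 + 2/2 + 3/3 + 0/4 + 2/3 = 412/35; mean = 412/35 ÷ 25 = 412/875 = 0.470857… → 0.471.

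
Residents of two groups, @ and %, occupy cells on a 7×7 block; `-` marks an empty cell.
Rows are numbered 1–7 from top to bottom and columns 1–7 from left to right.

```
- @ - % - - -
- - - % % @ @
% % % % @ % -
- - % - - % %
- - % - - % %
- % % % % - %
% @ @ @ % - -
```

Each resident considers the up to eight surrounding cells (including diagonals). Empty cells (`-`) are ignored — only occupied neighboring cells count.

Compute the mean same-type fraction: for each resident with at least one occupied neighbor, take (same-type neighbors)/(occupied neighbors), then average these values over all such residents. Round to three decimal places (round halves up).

0.714

Row 1: (1,2)@ — no occupied neighbors · (1,4)% 2/2
Row 2: (2,4)% 4/5 · (2,5)% 4/6 · (2,6)@ 2/4 · (2,7)@ 1/2
Row 3: (3,1)% 1/1 · (3,2)% 3/3 · (3,3)% 4/4 · (3,4)% 4/5 · (3,5)@ 1/6 · (3,6)% 3/6
Row 4: (4,3)% 4/4 · (4,6)% 4/5 · (4,7)% 4/4
Row 5: (5,3)% 4/4 · (5,6)% 5/5 · (5,7)% 4/4
Row 6: (6,2)% 3/5 · (6,3)% 3/6 · (6,4)% 4/6 · (6,5)% 3/4 · (6,7)% 2/2
Row 7: (7,1)% 1/2 · (7,2)@ 1/4 · (7,3)@ 2/5 · (7,4)@ 1/5 · (7,5)% 2/3
Sum over 27 residents: 2/2 + 4/5 + 4/6 + 2/4 + 1/2 + 1/1 + 3/3 + 4/4 + 4/5 + 1/6 + 3/6 + 4/4 + 4/5 + 4/4 + 4/4 + 5/5 + 4/4 + 3/5 + 3/6 + 4/6 + 3/4 + 2/2 + 1/2 + 1/4 + 2/5 + 1/5 + 2/3 = 289/15; mean = 289/15 ÷ 27 = 289/405 = 0.713580… → 0.714.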